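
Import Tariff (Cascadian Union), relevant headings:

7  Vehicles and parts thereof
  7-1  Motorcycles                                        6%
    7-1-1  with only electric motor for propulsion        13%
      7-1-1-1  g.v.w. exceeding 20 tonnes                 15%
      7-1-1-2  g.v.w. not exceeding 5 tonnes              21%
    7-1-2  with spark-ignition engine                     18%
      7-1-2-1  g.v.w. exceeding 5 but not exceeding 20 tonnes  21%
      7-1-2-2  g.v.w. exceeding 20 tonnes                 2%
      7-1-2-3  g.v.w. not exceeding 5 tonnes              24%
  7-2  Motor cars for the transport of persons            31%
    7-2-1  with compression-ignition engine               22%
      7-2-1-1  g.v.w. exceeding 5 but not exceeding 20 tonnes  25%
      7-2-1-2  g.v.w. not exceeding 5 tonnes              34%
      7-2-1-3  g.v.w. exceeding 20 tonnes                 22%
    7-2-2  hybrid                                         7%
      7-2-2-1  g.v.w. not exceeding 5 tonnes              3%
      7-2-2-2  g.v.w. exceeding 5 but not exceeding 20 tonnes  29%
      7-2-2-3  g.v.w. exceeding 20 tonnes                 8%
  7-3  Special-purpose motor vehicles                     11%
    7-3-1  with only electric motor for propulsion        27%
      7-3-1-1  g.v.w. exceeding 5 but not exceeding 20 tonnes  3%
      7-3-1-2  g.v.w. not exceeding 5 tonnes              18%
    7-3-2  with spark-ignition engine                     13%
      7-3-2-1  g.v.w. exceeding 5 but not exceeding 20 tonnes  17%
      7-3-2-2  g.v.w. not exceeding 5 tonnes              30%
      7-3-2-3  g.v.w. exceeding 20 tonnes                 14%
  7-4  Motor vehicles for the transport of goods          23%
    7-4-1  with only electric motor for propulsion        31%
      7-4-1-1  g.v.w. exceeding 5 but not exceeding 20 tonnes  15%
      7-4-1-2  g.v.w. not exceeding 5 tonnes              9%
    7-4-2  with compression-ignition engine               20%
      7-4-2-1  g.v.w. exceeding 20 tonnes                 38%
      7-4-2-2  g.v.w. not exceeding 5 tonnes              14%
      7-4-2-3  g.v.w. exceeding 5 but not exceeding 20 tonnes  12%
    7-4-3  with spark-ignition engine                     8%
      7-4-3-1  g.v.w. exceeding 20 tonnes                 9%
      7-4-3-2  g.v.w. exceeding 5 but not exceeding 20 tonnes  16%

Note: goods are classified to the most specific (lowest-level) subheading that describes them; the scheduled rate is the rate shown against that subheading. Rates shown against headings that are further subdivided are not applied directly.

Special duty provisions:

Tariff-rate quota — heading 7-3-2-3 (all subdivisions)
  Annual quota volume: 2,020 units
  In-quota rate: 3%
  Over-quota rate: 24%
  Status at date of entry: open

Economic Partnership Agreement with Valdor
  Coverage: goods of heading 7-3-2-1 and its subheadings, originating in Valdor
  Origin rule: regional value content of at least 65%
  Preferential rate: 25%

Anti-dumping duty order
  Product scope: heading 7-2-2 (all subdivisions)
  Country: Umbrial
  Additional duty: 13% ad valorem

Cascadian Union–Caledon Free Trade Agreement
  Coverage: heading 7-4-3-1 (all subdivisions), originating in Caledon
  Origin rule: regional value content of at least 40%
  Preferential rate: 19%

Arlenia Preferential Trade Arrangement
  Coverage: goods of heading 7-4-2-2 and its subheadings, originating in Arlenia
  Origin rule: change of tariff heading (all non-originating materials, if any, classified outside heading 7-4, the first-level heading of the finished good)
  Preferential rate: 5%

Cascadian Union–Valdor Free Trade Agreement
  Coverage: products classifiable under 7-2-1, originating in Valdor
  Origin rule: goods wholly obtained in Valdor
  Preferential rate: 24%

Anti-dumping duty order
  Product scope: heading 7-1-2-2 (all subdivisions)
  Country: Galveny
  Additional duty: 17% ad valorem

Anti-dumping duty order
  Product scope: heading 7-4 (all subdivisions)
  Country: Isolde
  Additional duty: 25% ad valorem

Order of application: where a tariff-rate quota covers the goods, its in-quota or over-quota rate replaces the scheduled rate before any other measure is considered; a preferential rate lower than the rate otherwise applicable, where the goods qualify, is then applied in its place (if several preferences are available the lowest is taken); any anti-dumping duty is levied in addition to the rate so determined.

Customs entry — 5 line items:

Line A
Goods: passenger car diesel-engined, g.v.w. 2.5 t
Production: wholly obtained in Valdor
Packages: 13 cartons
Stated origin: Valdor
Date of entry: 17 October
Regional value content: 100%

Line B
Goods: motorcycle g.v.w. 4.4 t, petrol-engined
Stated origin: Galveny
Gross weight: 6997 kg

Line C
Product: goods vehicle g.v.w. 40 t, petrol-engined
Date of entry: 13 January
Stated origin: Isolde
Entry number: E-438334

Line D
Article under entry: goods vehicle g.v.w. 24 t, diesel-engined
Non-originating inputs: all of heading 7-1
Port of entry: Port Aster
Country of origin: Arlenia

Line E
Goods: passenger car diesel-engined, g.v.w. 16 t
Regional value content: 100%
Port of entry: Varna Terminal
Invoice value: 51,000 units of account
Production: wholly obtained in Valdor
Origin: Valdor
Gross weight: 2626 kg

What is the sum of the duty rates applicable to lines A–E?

144%

Line A: passenger car → 7-2; diesel-engined → 7-2-1; g.v.w. 2.5 t → 7-2-1-2. Scheduled 34%. Valdor agreement on 7-3-2-1: 7-2-1-2 not covered; Valdor agreement on 7-2-1: wholly obtained → 24% available; preferential 24%. → 24%.
Line B: motorcycle → 7-1; petrol-engined → 7-1-2; g.v.w. 4.4 t → 7-1-2-3. Scheduled 24%. No special measure applies. → 24%.
Line C: goods vehicle → 7-4; petrol-engined → 7-4-3; g.v.w. 40 t → 7-4-3-1. Scheduled 9%. anti-dumping (Isolde, 7-4): +25%; total 9% + 25% = 34%. → 34%.
Line D: goods vehicle → 7-4; diesel-engined → 7-4-2; g.v.w. 24 t → 7-4-2-1. Scheduled 38%. Arlenia agreement on 7-4-2-2: 7-4-2-1 not covered. → 38%.
Line E: passenger car → 7-2; diesel-engined → 7-2-1; g.v.w. 16 t → 7-2-1-1. Scheduled 25%. Valdor agreement on 7-3-2-1: 7-2-1-1 not covered; Valdor agreement on 7-2-1: wholly obtained → 24% available; preferential 24%. → 24%.
Sum: 24% + 24% + 34% + 38% + 24% = 144%.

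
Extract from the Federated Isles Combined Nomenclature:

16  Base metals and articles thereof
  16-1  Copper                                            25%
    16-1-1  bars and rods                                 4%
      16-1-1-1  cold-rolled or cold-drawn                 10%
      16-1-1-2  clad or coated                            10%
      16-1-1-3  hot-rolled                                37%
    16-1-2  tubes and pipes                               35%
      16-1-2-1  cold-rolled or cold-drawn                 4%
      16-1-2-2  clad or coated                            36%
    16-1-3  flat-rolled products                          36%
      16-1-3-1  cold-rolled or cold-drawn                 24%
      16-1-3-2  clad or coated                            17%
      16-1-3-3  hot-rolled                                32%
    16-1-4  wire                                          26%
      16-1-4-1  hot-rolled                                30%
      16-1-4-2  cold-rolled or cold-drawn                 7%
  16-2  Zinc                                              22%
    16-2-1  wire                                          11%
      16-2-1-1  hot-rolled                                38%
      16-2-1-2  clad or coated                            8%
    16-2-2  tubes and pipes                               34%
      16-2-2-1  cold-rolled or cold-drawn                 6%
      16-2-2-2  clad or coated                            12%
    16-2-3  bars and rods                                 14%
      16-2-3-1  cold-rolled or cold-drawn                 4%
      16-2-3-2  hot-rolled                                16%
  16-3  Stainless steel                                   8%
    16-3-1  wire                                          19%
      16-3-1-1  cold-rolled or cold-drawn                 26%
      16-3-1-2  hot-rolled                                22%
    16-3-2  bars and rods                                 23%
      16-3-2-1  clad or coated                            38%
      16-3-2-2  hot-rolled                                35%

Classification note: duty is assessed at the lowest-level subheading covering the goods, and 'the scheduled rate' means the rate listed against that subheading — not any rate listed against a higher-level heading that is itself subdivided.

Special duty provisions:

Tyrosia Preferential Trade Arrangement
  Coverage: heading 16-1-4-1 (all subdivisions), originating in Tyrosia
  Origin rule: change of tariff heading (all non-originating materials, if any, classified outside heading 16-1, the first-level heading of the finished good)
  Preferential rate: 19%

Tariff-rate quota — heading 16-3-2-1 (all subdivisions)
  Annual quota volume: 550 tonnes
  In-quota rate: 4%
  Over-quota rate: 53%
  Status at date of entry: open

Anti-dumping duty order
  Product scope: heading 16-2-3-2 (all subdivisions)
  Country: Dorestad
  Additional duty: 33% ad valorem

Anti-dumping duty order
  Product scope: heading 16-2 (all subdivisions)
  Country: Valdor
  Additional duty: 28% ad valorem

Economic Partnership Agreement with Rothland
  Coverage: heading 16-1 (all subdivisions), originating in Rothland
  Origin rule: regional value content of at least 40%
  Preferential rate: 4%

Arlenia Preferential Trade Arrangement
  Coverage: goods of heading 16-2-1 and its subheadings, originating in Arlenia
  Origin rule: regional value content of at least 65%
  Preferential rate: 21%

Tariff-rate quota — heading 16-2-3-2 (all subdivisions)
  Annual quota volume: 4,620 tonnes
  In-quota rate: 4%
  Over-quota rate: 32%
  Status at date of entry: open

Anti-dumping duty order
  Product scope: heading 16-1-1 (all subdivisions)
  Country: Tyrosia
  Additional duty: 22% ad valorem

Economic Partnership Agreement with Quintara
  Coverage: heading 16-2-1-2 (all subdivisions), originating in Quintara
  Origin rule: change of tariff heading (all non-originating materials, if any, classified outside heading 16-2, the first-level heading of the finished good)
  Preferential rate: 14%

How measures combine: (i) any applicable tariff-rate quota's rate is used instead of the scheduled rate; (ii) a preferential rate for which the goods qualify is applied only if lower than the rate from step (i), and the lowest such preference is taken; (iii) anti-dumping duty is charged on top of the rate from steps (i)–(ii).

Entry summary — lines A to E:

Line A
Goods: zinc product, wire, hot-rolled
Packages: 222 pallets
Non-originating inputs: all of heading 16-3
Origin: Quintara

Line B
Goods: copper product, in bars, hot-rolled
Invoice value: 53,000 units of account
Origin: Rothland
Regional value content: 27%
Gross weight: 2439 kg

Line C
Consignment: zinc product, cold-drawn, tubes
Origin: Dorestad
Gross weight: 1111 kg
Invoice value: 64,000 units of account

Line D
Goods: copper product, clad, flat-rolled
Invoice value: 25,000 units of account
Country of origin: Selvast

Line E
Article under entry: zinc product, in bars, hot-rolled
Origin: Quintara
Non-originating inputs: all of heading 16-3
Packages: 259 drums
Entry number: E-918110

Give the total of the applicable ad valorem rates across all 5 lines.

Line A: zinc → 16-2; wire → 16-2-1; hot-rolled → 16-2-1-1. Scheduled 38%. Quintara agreement on 16-2-1-2: 16-2-1-1 not covered. → 38%.
Line B: copper → 16-1; in bars → 16-1-1; hot-rolled → 16-1-1-3. Scheduled 37%. Rothland agreement on 16-1: RVC < 40%. → 37%.
Line C: zinc → 16-2; tubes → 16-2-2; cold-drawn → 16-2-2-1. Scheduled 6%. No special measure applies. → 6%.
Line D: copper → 16-1; flat-rolled → 16-1-3; clad → 16-1-3-2. Scheduled 17%. No special measure applies. → 17%.
Line E: zinc → 16-2; in bars → 16-2-3; hot-rolled → 16-2-3-2. Scheduled 16%. quota on 16-2-3-2 open → in-quota 4%; Quintara agreement on 16-2-1-2: 16-2-3-2 not covered. → 4%.
Sum: 38% + 37% + 6% + 17% + 4% = 102%.

102%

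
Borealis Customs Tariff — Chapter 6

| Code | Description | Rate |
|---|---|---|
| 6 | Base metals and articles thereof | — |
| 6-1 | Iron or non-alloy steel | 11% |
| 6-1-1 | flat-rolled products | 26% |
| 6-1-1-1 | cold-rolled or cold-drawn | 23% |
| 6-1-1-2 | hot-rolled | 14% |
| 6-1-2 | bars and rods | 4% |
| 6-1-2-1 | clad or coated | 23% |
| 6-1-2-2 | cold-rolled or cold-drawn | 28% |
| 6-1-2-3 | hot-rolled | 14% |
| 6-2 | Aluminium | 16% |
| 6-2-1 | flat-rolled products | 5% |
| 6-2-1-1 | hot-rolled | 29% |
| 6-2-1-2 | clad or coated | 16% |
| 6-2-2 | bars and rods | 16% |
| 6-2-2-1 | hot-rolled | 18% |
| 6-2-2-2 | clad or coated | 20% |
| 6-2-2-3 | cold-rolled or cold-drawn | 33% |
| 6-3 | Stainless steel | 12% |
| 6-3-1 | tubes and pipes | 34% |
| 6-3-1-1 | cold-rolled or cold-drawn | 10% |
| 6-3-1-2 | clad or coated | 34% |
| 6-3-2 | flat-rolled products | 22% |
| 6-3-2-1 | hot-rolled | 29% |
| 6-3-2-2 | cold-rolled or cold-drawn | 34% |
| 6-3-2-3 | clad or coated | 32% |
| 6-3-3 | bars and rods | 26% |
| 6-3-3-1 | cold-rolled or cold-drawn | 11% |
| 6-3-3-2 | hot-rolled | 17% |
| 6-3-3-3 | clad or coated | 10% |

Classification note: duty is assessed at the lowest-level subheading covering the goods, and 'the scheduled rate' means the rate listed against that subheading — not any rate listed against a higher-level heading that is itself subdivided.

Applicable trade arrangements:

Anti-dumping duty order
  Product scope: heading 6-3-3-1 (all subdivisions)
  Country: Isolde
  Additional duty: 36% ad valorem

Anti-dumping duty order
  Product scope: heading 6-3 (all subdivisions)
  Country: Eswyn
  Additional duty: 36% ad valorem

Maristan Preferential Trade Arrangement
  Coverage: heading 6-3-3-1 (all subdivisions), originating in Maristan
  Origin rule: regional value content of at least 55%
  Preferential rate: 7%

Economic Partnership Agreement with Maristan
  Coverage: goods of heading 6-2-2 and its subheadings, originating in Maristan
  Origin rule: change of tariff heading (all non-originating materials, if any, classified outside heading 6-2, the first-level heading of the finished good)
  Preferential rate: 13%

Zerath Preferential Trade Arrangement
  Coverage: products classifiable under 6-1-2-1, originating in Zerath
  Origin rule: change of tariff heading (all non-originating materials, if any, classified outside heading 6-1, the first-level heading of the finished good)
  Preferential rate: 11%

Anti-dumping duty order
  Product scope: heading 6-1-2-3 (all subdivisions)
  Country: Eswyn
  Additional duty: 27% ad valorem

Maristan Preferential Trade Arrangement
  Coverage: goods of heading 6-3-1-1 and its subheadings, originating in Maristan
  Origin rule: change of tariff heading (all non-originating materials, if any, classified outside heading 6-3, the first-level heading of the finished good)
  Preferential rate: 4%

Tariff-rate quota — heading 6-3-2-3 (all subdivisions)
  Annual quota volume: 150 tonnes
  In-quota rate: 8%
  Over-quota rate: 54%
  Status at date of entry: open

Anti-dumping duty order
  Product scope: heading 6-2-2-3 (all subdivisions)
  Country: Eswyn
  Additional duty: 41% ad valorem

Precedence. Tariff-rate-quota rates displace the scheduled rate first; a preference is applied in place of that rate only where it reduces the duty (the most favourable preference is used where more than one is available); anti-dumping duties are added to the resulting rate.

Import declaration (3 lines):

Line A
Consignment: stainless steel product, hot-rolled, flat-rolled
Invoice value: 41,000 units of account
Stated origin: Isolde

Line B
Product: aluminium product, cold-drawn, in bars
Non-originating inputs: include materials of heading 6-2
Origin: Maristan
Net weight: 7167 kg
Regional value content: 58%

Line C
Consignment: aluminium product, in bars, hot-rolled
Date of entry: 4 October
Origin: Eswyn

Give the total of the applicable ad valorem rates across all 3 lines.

80%

Line A: stainless steel → 6-3; flat-rolled → 6-3-2; hot-rolled → 6-3-2-1. Scheduled 29%. No special measure applies. → 29%.
Line B: aluminium → 6-2; in bars → 6-2-2; cold-drawn → 6-2-2-3. Scheduled 33%. Maristan agreement on 6-3-3-1: 6-2-2-3 not covered; Maristan agreement on 6-2-2: CTH not met; Maristan agreement on 6-3-1-1: 6-2-2-3 not covered. → 33%.
Line C: aluminium → 6-2; in bars → 6-2-2; hot-rolled → 6-2-2-1. Scheduled 18%. No special measure applies. → 18%.
Sum: 29% + 33% + 18% = 80%.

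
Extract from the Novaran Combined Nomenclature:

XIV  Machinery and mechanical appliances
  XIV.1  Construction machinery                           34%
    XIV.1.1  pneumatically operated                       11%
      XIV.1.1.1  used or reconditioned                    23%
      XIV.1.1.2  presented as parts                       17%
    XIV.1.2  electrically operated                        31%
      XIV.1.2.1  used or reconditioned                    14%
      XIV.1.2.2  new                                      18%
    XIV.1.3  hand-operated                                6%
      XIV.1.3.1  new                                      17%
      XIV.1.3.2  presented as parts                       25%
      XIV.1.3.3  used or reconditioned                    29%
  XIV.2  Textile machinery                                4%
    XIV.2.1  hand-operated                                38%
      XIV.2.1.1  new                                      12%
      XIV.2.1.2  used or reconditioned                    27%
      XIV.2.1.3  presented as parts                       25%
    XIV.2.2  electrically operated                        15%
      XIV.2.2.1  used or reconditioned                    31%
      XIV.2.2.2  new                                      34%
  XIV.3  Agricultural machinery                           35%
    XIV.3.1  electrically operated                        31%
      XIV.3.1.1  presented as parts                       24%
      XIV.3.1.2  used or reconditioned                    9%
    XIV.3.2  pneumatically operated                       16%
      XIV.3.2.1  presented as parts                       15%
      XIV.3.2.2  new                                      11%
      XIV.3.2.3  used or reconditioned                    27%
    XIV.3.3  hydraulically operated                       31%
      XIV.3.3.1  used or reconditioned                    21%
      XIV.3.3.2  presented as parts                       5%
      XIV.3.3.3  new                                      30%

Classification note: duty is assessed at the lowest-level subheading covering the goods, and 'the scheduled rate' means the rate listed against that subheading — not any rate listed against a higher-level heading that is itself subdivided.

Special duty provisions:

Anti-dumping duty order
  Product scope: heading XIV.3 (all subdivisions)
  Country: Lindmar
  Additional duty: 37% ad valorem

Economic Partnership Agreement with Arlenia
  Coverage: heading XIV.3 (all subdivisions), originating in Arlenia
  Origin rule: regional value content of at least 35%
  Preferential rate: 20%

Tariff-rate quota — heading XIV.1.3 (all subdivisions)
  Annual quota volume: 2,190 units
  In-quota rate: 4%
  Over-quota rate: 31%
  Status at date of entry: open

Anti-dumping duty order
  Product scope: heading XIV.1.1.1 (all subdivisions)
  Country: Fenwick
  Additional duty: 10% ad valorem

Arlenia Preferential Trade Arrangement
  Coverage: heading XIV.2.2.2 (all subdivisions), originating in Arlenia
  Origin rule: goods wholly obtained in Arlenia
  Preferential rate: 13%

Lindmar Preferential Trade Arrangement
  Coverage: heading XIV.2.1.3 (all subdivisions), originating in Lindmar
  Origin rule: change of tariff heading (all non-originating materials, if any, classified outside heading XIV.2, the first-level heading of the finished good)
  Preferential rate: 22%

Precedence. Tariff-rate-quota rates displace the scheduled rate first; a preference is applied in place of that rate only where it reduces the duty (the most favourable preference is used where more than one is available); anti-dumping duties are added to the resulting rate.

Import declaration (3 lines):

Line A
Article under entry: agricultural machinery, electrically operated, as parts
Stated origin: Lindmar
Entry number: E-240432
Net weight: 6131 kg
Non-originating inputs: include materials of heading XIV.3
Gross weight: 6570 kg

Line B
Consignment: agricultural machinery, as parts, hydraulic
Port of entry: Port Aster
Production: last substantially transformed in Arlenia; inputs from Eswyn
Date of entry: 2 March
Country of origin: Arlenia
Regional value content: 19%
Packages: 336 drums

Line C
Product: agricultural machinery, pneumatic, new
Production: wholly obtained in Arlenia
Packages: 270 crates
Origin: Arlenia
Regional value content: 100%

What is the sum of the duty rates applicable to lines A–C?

Line A: agricultural → XIV.3; electrically operated → XIV.3.1; as parts → XIV.3.1.1. Scheduled 24%. Lindmar agreement on XIV.2.1.3: XIV.3.1.1 not covered; anti-dumping (Lindmar, XIV.3): +37%; total 24% + 37% = 61%. → 61%.
Line B: agricultural → XIV.3; hydraulic → XIV.3.3; as parts → XIV.3.3.2. Scheduled 5%. Arlenia agreement on XIV.3: RVC < 35%; Arlenia agreement on XIV.2.2.2: XIV.3.3.2 not covered. → 5%.
Line C: agricultural → XIV.3; pneumatic → XIV.3.2; new → XIV.3.2.2. Scheduled 11%. Arlenia agreement on XIV.3: RVC ≥ 35% → 20% available; Arlenia agreement on XIV.2.2.2: XIV.3.2.2 not covered; preference 20% not lower than 11% → no reduction. → 11%.
Sum: 61% + 5% + 11% = 77%.

77%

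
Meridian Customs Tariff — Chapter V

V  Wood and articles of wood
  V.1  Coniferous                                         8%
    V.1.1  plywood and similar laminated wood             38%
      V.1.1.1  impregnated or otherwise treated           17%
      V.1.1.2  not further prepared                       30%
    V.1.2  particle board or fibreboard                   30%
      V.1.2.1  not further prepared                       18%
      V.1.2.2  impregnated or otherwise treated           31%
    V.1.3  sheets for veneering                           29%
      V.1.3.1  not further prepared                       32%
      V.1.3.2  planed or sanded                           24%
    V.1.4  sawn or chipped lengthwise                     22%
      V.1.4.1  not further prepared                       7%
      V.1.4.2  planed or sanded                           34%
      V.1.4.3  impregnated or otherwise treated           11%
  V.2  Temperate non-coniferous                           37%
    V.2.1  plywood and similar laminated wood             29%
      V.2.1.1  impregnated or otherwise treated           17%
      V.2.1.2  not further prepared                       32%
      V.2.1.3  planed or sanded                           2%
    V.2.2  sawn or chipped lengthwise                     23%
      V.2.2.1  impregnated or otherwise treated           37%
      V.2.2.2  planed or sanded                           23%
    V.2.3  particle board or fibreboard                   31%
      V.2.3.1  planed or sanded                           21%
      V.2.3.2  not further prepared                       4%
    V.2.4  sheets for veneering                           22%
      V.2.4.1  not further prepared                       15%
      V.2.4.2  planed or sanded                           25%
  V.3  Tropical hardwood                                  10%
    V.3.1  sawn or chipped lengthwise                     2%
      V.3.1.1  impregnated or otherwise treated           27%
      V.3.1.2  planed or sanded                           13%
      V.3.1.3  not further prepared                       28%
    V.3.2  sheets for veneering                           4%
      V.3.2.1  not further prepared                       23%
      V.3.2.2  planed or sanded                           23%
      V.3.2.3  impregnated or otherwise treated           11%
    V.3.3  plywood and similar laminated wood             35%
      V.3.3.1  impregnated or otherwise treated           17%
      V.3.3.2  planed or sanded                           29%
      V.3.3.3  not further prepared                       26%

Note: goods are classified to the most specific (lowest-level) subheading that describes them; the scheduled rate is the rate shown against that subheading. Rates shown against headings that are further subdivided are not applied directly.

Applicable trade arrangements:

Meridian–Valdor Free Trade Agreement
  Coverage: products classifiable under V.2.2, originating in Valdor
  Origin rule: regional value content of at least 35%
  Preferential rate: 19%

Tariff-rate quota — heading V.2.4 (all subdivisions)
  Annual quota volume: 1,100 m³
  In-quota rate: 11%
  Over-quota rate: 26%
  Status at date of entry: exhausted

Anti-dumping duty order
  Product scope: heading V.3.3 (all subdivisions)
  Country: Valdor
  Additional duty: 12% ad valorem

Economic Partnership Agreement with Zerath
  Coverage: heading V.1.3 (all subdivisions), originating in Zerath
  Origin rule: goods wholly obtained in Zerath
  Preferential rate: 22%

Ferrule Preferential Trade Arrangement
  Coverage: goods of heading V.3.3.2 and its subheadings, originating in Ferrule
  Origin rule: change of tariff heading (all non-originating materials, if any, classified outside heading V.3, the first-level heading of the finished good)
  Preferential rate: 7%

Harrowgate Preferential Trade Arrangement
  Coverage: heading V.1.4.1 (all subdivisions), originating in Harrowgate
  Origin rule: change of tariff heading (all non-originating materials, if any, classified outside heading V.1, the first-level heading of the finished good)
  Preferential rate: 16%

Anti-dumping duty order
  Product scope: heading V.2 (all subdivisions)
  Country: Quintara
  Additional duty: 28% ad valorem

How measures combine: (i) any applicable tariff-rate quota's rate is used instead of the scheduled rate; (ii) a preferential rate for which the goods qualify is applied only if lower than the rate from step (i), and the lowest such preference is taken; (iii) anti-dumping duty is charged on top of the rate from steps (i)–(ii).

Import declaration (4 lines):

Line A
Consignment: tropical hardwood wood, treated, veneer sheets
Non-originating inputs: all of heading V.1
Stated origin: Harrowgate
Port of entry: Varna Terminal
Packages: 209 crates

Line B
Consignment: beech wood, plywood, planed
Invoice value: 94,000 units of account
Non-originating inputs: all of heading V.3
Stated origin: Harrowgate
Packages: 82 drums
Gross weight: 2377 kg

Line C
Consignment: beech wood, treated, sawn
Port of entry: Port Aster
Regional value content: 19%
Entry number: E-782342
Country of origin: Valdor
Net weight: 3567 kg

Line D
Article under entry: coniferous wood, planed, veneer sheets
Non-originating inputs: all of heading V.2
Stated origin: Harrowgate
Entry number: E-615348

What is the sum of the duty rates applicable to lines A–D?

74%

Line A: tropical hardwood → V.3; veneer sheets → V.3.2; treated → V.3.2.3. Scheduled 11%. Harrowgate agreement on V.1.4.1: V.3.2.3 not covered. → 11%.
Line B: beech → V.2; plywood → V.2.1; planed → V.2.1.3. Scheduled 2%. Harrowgate agreement on V.1.4.1: V.2.1.3 not covered. → 2%.
Line C: beech → V.2; sawn → V.2.2; treated → V.2.2.1. Scheduled 37%. Valdor agreement on V.2.2: RVC < 35%. → 37%.
Line D: coniferous → V.1; veneer sheets → V.1.3; planed → V.1.3.2. Scheduled 24%. Harrowgate agreement on V.1.4.1: V.1.3.2 not covered. → 24%.
Sum: 11% + 2% + 37% + 24% = 74%.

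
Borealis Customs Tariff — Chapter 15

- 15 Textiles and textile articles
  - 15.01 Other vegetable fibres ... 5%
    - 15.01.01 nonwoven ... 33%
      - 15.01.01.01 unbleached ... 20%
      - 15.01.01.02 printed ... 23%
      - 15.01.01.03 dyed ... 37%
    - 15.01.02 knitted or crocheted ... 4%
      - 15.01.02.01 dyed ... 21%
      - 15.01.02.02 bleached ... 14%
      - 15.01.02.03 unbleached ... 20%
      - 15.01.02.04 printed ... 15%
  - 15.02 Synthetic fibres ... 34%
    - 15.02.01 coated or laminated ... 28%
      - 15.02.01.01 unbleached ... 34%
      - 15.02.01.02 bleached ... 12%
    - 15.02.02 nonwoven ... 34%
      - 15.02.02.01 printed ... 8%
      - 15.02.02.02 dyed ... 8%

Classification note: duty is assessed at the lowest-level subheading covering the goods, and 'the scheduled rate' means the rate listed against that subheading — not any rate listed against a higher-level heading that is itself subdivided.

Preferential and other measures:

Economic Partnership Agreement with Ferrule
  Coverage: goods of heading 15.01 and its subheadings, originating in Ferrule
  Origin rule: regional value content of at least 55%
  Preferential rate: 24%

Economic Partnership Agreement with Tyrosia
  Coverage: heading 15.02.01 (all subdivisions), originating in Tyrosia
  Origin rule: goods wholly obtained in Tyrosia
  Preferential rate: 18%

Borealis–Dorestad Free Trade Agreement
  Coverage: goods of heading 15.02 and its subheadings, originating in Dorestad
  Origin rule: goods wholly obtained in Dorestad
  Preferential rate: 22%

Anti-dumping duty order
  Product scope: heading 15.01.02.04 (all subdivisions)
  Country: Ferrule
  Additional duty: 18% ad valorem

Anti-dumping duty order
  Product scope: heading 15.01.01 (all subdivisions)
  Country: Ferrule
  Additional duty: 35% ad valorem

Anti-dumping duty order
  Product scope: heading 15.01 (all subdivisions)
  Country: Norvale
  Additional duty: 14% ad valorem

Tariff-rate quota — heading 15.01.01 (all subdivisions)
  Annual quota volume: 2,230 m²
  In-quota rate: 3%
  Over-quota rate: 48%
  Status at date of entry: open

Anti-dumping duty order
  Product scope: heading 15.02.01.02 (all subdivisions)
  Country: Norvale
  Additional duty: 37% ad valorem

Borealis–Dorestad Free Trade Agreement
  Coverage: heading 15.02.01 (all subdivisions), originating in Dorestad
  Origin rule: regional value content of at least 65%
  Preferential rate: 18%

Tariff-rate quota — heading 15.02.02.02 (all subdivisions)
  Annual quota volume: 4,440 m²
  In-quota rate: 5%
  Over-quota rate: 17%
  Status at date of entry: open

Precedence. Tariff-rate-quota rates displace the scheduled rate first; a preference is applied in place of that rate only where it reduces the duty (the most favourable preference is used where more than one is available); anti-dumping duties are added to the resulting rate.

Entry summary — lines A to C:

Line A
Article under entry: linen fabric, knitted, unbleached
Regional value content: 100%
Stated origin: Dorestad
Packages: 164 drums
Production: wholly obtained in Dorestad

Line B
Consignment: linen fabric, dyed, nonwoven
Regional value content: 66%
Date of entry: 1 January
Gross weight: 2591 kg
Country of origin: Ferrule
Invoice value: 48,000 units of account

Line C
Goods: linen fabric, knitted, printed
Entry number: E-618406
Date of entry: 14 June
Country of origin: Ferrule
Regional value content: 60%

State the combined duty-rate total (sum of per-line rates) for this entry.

91%

Line A: linen → 15.01; knitted → 15.01.02; unbleached → 15.01.02.03. Scheduled 20%. Dorestad agreement on 15.02: 15.01.02.03 not covered; Dorestad agreement on 15.02.01: 15.01.02.03 not covered. → 20%.
Line B: linen → 15.01; nonwoven → 15.01.01; dyed → 15.01.01.03. Scheduled 37%. quota on 15.01.01 open → in-quota 3%; Ferrule agreement on 15.01: RVC ≥ 55% → 24% available; preference 24% not lower than 3% → no reduction; anti-dumping (Ferrule, 15.01.01): +35%; total 3% + 35% = 38%. → 38%.
Line C: linen → 15.01; knitted → 15.01.02; printed → 15.01.02.04. Scheduled 15%. Ferrule agreement on 15.01: RVC ≥ 55% → 24% available; preference 24% not lower than 15% → no reduction; anti-dumping (Ferrule, 15.01.02.04): +18%; total 15% + 18% = 33%. → 33%.
Sum: 20% + 38% + 33% = 91%.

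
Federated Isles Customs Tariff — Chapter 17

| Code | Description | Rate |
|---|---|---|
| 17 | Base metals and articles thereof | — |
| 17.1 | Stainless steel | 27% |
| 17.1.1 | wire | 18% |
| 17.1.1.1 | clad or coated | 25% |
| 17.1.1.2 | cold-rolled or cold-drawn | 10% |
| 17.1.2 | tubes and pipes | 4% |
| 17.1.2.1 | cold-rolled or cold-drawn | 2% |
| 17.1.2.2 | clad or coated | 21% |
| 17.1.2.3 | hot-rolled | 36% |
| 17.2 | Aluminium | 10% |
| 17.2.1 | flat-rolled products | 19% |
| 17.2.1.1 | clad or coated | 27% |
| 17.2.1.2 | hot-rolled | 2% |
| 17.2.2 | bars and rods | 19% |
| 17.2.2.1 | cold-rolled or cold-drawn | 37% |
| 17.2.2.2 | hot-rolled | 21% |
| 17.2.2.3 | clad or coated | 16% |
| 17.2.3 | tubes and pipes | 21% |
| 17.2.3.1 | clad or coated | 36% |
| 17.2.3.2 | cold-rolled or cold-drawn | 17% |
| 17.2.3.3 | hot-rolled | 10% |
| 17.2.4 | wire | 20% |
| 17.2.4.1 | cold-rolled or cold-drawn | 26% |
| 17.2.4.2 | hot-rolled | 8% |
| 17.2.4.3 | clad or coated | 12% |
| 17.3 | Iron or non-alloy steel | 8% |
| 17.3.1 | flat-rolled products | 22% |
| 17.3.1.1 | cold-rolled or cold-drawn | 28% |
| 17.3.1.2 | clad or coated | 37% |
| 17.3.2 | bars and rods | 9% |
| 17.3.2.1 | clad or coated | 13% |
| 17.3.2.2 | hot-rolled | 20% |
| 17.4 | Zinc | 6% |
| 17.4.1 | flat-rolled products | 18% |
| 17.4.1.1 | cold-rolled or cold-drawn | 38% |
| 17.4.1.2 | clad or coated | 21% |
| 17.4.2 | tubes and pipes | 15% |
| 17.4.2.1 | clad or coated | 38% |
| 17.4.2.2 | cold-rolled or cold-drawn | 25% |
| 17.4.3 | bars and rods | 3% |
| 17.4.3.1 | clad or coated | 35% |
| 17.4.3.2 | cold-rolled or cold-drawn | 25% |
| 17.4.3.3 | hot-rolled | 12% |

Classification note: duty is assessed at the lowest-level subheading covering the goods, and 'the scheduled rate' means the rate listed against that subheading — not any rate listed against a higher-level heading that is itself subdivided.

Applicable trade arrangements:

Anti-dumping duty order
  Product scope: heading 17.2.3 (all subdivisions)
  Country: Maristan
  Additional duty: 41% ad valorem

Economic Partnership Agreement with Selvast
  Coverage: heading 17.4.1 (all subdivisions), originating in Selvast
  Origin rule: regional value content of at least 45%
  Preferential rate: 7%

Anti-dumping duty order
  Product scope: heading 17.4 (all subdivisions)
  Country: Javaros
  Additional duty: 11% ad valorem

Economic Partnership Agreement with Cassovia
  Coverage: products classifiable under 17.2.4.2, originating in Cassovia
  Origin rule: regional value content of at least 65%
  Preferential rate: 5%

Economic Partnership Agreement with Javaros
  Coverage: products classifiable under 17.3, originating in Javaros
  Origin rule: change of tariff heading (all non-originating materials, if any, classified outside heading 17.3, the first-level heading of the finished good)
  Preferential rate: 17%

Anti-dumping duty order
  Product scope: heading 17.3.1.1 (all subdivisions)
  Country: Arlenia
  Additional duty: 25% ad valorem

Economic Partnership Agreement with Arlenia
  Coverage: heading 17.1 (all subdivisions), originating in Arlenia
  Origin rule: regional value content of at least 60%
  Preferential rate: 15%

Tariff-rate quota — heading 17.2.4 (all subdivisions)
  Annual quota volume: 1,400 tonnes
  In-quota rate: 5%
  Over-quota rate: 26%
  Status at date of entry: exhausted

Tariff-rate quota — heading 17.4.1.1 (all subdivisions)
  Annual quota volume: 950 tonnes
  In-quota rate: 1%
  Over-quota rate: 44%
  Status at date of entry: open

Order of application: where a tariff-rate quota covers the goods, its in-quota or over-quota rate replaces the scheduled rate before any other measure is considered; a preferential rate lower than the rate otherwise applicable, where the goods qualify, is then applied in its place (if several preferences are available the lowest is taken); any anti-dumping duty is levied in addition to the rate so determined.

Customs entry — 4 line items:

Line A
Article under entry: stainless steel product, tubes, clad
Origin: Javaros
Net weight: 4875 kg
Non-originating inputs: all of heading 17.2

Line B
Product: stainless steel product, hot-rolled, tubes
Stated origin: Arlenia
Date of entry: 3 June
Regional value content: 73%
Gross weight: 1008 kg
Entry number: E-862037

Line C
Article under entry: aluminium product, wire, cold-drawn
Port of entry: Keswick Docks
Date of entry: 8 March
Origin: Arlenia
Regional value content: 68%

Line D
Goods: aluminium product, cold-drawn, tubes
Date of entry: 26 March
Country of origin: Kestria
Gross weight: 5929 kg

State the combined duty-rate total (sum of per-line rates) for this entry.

79%

Line A: stainless steel → 17.1; tubes → 17.1.2; clad → 17.1.2.2. Scheduled 21%. Javaros agreement on 17.3: 17.1.2.2 not covered. → 21%.
Line B: stainless steel → 17.1; tubes → 17.1.2; hot-rolled → 17.1.2.3. Scheduled 36%. Arlenia agreement on 17.1: RVC ≥ 60% → 15% available; preferential 15%. → 15%.
Line C: aluminium → 17.2; wire → 17.2.4; cold-drawn → 17.2.4.1. Scheduled 26%. quota on 17.2.4 exhausted → over-quota 26%; Arlenia agreement on 17.1: 17.2.4.1 not covered. → 26%.
Line D: aluminium → 17.2; tubes → 17.2.3; cold-drawn → 17.2.3.2. Scheduled 17%. No special measure applies. → 17%.
Sum: 21% + 15% + 26% + 17% = 79%.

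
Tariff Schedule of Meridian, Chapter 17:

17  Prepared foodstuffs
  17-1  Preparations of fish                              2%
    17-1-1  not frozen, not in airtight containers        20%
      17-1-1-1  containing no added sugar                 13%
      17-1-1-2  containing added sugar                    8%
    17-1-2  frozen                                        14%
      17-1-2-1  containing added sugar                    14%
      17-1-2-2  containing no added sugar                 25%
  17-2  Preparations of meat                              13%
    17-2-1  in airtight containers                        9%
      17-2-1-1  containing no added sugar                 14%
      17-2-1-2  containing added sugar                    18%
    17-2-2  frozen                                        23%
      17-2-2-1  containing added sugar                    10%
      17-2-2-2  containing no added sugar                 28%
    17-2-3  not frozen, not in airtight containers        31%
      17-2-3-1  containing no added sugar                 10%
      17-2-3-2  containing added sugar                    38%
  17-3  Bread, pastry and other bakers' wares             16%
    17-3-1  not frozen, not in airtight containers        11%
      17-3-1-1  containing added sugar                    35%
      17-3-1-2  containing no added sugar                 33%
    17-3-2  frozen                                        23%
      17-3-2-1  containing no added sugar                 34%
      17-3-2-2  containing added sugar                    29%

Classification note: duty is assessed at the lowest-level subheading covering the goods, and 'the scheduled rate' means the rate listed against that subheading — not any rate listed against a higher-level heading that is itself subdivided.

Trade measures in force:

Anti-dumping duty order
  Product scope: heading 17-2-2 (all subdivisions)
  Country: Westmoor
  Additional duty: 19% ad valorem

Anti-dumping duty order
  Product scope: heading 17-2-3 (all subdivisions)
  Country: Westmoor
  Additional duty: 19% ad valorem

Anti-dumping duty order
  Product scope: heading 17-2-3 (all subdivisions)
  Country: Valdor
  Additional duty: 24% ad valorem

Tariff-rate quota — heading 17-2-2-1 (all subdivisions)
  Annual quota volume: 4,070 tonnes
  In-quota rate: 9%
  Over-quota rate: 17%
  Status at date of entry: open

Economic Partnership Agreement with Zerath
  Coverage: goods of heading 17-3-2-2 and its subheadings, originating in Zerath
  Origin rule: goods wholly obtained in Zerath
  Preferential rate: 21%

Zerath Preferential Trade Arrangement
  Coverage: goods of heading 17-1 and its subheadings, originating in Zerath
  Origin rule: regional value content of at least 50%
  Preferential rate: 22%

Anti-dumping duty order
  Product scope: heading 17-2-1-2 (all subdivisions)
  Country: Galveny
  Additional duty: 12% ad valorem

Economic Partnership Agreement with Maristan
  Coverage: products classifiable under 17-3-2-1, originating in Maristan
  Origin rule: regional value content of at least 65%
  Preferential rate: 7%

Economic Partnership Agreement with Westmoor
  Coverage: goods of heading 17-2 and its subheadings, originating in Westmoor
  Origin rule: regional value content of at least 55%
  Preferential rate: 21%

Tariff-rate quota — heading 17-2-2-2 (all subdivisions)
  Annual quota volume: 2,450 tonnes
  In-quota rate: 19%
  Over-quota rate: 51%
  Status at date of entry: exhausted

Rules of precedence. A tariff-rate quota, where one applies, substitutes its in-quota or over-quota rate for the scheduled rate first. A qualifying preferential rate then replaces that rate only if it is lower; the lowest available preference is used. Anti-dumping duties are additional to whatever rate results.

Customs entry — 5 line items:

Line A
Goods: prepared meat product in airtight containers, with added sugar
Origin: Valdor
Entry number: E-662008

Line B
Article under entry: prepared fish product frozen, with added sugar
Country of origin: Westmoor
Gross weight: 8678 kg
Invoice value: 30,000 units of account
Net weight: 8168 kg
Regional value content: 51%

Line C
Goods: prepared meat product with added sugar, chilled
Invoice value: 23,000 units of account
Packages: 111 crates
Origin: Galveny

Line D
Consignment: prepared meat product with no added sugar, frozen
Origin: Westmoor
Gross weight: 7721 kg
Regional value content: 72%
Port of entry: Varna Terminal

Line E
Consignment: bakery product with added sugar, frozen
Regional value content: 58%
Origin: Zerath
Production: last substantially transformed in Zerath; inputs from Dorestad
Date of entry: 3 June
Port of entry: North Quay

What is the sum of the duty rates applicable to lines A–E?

139%

Line A: prepared meat product → 17-2; in airtight containers → 17-2-1; with added sugar → 17-2-1-2. Scheduled 18%. No special measure applies. → 18%.
Line B: prepared fish product → 17-1; frozen → 17-1-2; with added sugar → 17-1-2-1. Scheduled 14%. Westmoor agreement on 17-2: 17-1-2-1 not covered. → 14%.
Line C: prepared meat product → 17-2; chilled → 17-2-3; with added sugar → 17-2-3-2. Scheduled 38%. No special measure applies. → 38%.
Line D: prepared meat product → 17-2; frozen → 17-2-2; with no added sugar → 17-2-2-2. Scheduled 28%. quota on 17-2-2-2 exhausted → over-quota 51%; Westmoor agreement on 17-2: RVC ≥ 55% → 21% available; preferential 21%; anti-dumping (Westmoor, 17-2-2): +19%; total 21% + 19% = 40%. → 40%.
Line E: bakery product → 17-3; frozen → 17-3-2; with added sugar → 17-3-2-2. Scheduled 29%. Zerath agreement on 17-3-2-2: not wholly obtained; Zerath agreement on 17-1: 17-3-2-2 not covered. → 29%.
Sum: 18% + 14% + 38% + 40% + 29% = 139%.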